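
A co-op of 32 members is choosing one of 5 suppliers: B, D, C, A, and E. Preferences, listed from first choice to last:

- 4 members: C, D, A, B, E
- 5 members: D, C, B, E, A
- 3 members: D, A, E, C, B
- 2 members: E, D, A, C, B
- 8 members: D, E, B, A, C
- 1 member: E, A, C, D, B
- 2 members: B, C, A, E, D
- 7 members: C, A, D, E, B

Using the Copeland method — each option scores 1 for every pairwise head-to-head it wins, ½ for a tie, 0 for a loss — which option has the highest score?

D

B: loses to D, C, A, and E → score 0.
D: beats B, C, A, and E → score 4.
C: beats B, A, and E; loses to D → score 3.
A: beats B; ties E; loses to D and C → score 1.5.
E: beats B; ties A; loses to D and C → score 1.5.
D has the best pairwise record.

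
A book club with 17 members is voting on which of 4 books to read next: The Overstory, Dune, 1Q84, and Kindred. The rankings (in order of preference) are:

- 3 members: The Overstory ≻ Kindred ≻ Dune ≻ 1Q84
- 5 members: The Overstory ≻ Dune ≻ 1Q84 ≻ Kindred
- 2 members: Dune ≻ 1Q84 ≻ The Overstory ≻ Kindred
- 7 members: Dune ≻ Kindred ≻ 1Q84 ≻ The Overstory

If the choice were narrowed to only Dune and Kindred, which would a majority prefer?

Dune

Voters preferring Dune to Kindred: 14; preferring Kindred to Dune: 3.
Dune wins the head-to-head.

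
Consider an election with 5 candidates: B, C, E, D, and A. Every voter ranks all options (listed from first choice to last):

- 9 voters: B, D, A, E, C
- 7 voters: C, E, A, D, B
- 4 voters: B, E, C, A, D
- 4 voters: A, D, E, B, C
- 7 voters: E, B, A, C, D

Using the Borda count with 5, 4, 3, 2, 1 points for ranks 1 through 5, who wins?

B: 9·5 + 7·1 + 4·5 + 4·2 + 7·4 = 108
C: 9·1 + 7·5 + 4·3 + 4·1 + 7·2 = 74
E: 9·2 + 7·4 + 4·4 + 4·3 + 7·5 = 109
D: 9·4 + 7·2 + 4·1 + 4·4 + 7·1 = 77
A: 9·3 + 7·3 + 4·2 + 4·5 + 7·3 = 97
E has the highest Borda score (109).

E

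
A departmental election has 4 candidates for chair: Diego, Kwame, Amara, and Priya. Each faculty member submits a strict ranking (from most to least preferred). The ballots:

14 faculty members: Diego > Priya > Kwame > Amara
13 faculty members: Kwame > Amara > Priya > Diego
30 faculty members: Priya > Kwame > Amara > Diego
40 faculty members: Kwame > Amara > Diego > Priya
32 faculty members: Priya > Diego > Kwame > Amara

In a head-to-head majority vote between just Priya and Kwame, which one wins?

Voters preferring Priya to Kwame: 76; preferring Kwame to Priya: 53.
Priya wins the head-to-head.

Priya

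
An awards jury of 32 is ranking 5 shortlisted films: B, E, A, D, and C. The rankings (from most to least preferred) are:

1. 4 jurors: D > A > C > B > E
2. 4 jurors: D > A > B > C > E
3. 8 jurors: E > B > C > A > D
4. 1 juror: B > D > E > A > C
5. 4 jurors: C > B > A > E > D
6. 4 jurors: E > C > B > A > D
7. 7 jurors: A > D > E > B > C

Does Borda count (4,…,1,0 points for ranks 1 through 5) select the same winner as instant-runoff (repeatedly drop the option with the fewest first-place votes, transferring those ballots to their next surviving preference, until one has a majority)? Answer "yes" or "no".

yes

Borda — scores: B 67, E 68, A 73, D 56, C 56. Winner: A.
Instant-runoff — R1 B 1, E 12, A 7, D 8, C 4 (B out); R2 E 12, A 7, D 9, C 4 (C out); R3 E 12, A 11, D 9 (D out); R4 E 13, A 19 (A winner). Winner: A.
The two methods agree.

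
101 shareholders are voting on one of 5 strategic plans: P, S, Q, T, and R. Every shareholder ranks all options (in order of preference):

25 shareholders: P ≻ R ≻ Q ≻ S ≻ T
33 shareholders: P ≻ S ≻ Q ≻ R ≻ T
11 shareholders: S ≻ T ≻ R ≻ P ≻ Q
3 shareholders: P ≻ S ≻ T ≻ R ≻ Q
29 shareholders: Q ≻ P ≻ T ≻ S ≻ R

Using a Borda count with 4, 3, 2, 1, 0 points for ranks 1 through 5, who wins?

P

P: 25·4 + 33·4 + 11·1 + 3·4 + 29·3 = 342
S: 25·1 + 33·3 + 11·4 + 3·3 + 29·1 = 206
Q: 25·2 + 33·2 + 11·0 + 3·0 + 29·4 = 232
T: 25·0 + 33·0 + 11·3 + 3·2 + 29·2 = 97
R: 25·3 + 33·1 + 11·2 + 3·1 + 29·0 = 133
P has the highest Borda score (342).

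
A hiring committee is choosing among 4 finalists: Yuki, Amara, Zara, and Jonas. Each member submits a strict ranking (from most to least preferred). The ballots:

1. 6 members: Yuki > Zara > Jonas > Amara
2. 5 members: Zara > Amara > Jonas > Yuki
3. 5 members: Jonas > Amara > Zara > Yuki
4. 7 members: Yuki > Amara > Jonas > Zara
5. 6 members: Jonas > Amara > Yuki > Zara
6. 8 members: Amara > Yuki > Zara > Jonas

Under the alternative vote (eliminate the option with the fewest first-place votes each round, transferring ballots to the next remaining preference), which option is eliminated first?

Zara

Round 1: Yuki 13, Amara 8, Zara 5, Jonas 11. Eliminate Zara.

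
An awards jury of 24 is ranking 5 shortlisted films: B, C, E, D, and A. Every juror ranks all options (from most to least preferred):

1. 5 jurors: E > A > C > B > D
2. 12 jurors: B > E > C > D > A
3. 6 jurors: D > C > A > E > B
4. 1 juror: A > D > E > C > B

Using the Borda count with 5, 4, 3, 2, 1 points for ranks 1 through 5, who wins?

B: 5·2 + 12·5 + 6·1 + 1·1 = 77
C: 5·3 + 12·3 + 6·4 + 1·2 = 77
E: 5·5 + 12·4 + 6·2 + 1·3 = 88
D: 5·1 + 12·2 + 6·5 + 1·4 = 63
A: 5·4 + 12·1 + 6·3 + 1·5 = 55
E has the highest Borda score (88).

E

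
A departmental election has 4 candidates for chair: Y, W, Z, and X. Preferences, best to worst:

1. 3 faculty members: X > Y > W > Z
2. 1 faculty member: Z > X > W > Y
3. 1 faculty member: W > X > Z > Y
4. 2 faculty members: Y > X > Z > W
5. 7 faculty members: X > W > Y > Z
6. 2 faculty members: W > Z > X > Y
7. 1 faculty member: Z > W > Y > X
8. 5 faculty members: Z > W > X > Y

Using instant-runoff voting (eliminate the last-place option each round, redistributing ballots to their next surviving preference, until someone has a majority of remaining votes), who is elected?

Round 1: Y 2, W 3, Z 7, X 10. Eliminate Y.
Round 2: W 3, Z 7, X 12. X has a majority.

X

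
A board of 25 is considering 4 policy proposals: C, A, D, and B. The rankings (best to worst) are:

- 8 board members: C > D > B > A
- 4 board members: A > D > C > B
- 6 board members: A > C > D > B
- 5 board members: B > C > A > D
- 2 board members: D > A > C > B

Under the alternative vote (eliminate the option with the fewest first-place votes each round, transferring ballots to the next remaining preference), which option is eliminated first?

D

Round 1: C 8, A 10, D 2, B 5. Eliminate D.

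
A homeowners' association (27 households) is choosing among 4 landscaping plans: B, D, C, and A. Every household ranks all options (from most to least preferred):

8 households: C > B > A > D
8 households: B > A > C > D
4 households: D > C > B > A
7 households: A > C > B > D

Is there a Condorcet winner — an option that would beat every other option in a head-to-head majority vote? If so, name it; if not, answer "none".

Checking pairwise contests:
C beats B 19–8.
B beats D 23–4.
A beats C 15–12.
B beats A 20–7.
Every option loses at least one head-to-head, so there is no Condorcet winner.

none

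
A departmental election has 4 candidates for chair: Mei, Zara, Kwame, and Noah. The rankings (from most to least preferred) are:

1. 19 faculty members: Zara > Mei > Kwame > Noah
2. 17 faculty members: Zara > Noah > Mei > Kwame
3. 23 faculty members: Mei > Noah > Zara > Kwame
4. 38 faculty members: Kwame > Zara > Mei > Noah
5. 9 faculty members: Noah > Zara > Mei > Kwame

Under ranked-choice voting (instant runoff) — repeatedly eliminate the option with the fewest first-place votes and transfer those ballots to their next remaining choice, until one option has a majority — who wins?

Zara

Round 1: Mei 23, Zara 36, Kwame 38, Noah 9. Eliminate Noah.
Round 2: Mei 23, Zara 45, Kwame 38. Eliminate Mei.
Round 3: Zara 68, Kwame 38. Zara has a majority.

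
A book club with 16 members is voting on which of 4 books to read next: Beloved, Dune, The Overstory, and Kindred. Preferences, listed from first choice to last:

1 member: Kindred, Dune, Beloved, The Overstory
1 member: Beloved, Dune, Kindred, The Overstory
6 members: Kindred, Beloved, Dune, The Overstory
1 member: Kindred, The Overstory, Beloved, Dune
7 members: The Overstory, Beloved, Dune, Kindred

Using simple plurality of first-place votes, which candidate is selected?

Kindred

First-place votes: Beloved 1, Dune 0, The Overstory 7, Kindred 8.
Kindred has the most first-place votes.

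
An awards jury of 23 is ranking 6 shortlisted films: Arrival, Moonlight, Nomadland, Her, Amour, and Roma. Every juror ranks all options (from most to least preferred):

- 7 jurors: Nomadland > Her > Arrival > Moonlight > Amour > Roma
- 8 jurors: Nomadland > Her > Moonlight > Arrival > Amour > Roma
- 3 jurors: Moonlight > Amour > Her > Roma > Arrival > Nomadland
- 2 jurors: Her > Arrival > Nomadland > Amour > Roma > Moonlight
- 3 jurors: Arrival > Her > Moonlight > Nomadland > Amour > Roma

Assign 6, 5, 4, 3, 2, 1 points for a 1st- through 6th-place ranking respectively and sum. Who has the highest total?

Her

Arrival: 7·4 + 8·3 + 3·2 + 2·5 + 3·6 = 86
Moonlight: 7·3 + 8·4 + 3·6 + 2·1 + 3·4 = 85
Nomadland: 7·6 + 8·6 + 3·1 + 2·4 + 3·3 = 110
Her: 7·5 + 8·5 + 3·4 + 2·6 + 3·5 = 114
Amour: 7·2 + 8·2 + 3·5 + 2·3 + 3·2 = 57
Roma: 7·1 + 8·1 + 3·3 + 2·2 + 3·1 = 31
Her has the highest Borda score (114).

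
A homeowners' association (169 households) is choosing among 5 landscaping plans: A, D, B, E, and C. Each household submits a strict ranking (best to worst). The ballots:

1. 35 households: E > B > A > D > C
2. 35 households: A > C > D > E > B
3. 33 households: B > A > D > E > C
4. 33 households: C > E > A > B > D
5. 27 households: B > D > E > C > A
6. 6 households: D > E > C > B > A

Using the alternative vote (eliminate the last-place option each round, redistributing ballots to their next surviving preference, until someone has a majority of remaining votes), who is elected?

Round 1: A 35, D 6, B 60, E 35, C 33. Eliminate D.
Round 2: A 35, B 60, E 41, C 33. Eliminate C.
Round 3: A 35, B 60, E 74. Eliminate A.
Round 4: B 60, E 109. E has a majority.

E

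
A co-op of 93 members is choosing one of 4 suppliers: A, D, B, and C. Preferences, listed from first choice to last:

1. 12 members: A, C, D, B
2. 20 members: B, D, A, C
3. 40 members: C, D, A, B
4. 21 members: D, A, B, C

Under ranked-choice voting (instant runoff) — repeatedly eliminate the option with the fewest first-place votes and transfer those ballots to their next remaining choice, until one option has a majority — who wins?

Round 1: A 12, D 21, B 20, C 40. Eliminate A.
Round 2: D 21, B 20, C 52. C has a majority.

C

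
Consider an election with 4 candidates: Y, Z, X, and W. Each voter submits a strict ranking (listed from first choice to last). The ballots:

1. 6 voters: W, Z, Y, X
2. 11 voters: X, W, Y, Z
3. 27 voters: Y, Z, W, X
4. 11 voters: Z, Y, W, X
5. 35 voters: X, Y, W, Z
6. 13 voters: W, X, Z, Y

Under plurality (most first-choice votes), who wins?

X

First-place votes: Y 27, Z 11, X 46, W 19.
X has the most first-place votes.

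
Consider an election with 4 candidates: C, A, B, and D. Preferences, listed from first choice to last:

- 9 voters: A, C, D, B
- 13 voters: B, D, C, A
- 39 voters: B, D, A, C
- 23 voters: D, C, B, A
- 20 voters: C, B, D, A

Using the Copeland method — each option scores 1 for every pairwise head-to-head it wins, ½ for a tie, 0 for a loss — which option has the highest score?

B

C: beats A; ties B; loses to D → score 1.5.
A: loses to C, B, and D → score 0.
B: beats A and D; ties C → score 2.5.
D: beats C and A; loses to B → score 2.
B has the best pairwise record.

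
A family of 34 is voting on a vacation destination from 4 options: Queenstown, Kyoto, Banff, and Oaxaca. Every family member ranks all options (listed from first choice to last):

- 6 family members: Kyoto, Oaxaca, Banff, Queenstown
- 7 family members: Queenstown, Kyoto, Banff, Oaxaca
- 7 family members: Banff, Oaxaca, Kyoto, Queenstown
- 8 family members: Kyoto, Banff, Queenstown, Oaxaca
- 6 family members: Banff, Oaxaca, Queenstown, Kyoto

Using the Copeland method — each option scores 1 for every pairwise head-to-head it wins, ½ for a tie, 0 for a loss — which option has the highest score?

Queenstown: loses to Kyoto, Banff, and Oaxaca → score 0.
Kyoto: beats Queenstown, Banff, and Oaxaca → score 3.
Banff: beats Queenstown and Oaxaca; loses to Kyoto → score 2.
Oaxaca: beats Queenstown; loses to Kyoto and Banff → score 1.
Kyoto has the best pairwise record.

Kyoto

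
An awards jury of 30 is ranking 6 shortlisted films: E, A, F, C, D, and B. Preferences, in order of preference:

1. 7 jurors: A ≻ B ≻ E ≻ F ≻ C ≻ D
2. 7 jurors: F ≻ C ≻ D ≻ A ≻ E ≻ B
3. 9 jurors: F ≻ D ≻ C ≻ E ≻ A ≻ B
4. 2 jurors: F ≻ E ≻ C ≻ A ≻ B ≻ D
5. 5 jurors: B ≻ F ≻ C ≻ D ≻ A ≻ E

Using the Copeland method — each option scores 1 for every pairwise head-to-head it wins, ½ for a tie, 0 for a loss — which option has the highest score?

F

E: beats B; loses to A, F, C, and D → score 1.
A: beats E and B; loses to F, C, and D → score 2.
F: beats E, A, C, D, and B → score 5.
C: beats E, A, D, and B; loses to F → score 4.
D: beats E, A, and B; loses to F and C → score 3.
B: loses to E, A, F, C, and D → score 0.
F has the best pairwise record.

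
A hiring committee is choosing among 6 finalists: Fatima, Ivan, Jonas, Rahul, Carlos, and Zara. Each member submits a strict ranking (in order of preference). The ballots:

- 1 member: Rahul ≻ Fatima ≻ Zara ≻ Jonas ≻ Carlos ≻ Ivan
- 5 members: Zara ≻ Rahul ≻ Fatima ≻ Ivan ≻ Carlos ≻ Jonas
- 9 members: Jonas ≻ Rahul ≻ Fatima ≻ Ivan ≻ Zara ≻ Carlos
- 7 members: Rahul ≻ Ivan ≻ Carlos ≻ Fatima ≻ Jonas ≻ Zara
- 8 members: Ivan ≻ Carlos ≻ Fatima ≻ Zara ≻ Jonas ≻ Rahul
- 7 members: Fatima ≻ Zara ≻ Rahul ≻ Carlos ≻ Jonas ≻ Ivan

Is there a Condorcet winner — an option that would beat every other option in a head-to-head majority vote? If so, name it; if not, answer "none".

Checking pairwise contests:
Rahul beats Fatima 22–15.
Fatima beats Ivan 22–15.
Fatima beats Jonas 28–9.
Zara beats Rahul 20–17.
Fatima beats Carlos 22–15.
Fatima beats Zara 32–5.
Every option loses at least one head-to-head, so there is no Condorcet winner.

none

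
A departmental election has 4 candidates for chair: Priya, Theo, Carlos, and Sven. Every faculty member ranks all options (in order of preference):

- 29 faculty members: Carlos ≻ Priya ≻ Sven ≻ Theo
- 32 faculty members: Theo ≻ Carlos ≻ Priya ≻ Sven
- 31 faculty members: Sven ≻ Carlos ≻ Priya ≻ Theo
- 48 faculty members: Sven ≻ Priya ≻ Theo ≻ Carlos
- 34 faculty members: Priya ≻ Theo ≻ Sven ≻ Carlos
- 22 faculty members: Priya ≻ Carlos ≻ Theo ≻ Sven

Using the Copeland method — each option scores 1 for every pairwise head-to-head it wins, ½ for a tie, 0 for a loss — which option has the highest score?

Priya

Priya: beats Theo, Carlos, and Sven → score 3.
Theo: beats Carlos; loses to Priya and Sven → score 1.
Carlos: loses to Priya, Theo, and Sven → score 0.
Sven: beats Theo and Carlos; loses to Priya → score 2.
Priya has the best pairwise record.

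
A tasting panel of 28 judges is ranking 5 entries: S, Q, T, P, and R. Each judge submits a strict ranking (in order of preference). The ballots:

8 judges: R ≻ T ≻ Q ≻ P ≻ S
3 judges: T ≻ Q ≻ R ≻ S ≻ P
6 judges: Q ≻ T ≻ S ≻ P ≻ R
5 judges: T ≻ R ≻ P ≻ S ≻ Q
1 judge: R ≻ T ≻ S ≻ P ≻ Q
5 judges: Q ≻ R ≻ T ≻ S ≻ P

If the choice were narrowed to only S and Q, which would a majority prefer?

Q

Voters preferring S to Q: 6; preferring Q to S: 22.
Q wins the head-to-head.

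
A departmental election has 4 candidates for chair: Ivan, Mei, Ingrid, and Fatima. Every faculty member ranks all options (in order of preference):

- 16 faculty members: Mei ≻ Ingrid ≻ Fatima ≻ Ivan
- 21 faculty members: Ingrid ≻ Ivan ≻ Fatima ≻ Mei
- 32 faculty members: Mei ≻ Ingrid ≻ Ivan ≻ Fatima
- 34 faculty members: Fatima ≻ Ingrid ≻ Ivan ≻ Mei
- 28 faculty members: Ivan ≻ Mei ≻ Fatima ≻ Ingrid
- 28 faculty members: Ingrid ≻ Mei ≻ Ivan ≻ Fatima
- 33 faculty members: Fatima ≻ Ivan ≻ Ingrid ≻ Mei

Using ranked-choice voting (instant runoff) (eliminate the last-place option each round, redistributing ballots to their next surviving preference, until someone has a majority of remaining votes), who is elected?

Round 1: Ivan 28, Mei 48, Ingrid 49, Fatima 67. Eliminate Ivan.
Round 2: Mei 76, Ingrid 49, Fatima 67. Eliminate Ingrid.
Round 3: Mei 104, Fatima 88. Mei has a majority.

Mei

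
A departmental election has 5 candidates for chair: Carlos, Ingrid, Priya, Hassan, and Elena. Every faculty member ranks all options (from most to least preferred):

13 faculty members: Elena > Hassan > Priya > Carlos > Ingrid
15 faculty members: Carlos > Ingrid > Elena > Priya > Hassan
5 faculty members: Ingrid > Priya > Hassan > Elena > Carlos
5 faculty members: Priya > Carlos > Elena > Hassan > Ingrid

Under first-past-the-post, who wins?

Carlos

First-place votes: Carlos 15, Ingrid 5, Priya 5, Hassan 0, Elena 13.
Carlos has the most first-place votes.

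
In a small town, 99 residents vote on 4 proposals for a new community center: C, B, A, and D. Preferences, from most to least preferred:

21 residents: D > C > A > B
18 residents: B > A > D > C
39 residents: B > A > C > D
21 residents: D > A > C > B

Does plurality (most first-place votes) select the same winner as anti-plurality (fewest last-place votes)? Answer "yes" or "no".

no

Plurality — first-place votes: C 0, B 57, A 0, D 42. Winner: B.
Anti-plurality — last-place votes: C 18, B 42, A 0, D 39. Winner: A.
The two methods disagree.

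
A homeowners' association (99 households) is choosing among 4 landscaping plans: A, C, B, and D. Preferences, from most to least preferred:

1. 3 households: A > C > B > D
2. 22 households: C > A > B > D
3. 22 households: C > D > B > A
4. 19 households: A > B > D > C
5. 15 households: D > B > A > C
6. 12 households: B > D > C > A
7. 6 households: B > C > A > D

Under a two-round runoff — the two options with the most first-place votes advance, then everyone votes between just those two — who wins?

Round 1 first-place votes: A 22, C 44, B 18, D 15.
C and A advance.
Runoff: C is preferred to A by 62 voters; A by 37.
C wins the runoff.

C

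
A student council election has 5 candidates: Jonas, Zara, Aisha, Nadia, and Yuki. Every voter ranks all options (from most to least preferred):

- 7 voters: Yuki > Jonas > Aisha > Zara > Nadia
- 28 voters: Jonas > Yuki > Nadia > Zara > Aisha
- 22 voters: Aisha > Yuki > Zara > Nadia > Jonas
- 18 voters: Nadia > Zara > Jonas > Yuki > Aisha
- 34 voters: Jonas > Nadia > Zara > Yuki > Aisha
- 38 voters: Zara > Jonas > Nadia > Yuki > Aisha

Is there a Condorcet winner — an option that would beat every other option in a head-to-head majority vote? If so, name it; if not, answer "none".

none

Checking pairwise contests:
Zara beats Jonas 78–69.
Nadia beats Zara 80–67.
Jonas beats Aisha 125–22.
Jonas beats Nadia 107–40.
Jonas beats Yuki 118–29.
Every option loses at least one head-to-head, so there is no Condorcet winner.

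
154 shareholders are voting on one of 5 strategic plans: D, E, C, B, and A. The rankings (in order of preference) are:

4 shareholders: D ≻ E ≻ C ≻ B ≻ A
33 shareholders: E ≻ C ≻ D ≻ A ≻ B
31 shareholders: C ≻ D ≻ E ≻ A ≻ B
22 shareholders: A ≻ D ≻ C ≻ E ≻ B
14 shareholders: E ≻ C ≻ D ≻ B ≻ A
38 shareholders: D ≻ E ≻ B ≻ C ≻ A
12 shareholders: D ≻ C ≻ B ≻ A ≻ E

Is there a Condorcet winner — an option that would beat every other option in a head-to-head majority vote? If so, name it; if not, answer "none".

none

Checking pairwise contests:
C beats D 78–76.
D beats E 107–47.
E beats C 89–65.
D beats B 154–0.
D beats A 132–22.
Every option loses at least one head-to-head, so there is no Condorcet winner.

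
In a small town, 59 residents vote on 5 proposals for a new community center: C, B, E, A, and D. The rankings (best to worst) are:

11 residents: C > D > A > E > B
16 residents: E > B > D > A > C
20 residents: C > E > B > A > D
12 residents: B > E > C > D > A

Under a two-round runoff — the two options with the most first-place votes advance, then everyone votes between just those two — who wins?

C

Round 1 first-place votes: C 31, B 12, E 16, A 0, D 0.
C and E advance.
Runoff: C is preferred to E by 31 voters; E by 28.
C wins the runoff.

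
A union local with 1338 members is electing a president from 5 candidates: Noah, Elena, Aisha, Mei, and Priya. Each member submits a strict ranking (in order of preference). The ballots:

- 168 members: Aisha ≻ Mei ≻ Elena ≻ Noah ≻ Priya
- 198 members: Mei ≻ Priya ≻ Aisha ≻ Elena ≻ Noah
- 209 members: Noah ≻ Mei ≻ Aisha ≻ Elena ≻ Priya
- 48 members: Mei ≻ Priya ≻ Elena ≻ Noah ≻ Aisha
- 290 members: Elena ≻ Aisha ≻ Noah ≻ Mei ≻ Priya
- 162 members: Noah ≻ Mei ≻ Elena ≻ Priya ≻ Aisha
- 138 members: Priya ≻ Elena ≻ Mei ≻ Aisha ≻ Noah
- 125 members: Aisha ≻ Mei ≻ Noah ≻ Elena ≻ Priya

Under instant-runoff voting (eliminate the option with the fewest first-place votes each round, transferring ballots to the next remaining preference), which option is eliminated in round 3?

Round 1: Noah 371, Elena 290, Aisha 293, Mei 246, Priya 138. Eliminate Priya.
Round 2: Noah 371, Elena 428, Aisha 293, Mei 246. Eliminate Mei.
Round 3: Noah 371, Elena 476, Aisha 491. Eliminate Noah.

Noah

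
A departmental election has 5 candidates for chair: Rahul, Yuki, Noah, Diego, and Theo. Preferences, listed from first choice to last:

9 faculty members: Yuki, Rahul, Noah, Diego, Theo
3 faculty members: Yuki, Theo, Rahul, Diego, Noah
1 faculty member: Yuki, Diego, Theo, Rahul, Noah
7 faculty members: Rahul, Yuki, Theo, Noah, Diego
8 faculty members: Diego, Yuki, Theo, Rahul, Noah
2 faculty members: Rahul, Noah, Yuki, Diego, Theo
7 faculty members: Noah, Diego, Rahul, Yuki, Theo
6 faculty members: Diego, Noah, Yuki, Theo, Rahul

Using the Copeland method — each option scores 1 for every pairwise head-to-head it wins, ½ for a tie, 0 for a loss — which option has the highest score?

Rahul: beats Noah and Theo; loses to Yuki and Diego → score 2.
Yuki: beats Rahul, Noah, Diego, and Theo → score 4.
Noah: beats Diego and Theo; loses to Rahul and Yuki → score 2.
Diego: beats Rahul and Theo; loses to Yuki and Noah → score 2.
Theo: loses to Rahul, Yuki, Noah, and Diego → score 0.
Yuki has the best pairwise record.

Yuki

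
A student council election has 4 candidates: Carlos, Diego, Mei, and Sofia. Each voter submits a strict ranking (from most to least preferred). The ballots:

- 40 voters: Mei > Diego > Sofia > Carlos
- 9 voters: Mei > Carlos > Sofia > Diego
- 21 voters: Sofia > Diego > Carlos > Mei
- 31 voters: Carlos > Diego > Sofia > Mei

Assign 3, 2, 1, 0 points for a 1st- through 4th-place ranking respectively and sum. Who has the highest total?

Diego

Carlos: 40·0 + 9·2 + 21·1 + 31·3 = 132
Diego: 40·2 + 9·0 + 21·2 + 31·2 = 184
Mei: 40·3 + 9·3 + 21·0 + 31·0 = 147
Sofia: 40·1 + 9·1 + 21·3 + 31·1 = 143
Diego has the highest Borda score (184).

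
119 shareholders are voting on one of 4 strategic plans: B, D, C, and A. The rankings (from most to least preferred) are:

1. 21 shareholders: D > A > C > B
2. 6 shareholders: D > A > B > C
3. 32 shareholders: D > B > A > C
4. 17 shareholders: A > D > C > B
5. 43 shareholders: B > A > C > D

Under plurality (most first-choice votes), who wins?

D

First-place votes: B 43, D 59, C 0, A 17.
D has the most first-place votes.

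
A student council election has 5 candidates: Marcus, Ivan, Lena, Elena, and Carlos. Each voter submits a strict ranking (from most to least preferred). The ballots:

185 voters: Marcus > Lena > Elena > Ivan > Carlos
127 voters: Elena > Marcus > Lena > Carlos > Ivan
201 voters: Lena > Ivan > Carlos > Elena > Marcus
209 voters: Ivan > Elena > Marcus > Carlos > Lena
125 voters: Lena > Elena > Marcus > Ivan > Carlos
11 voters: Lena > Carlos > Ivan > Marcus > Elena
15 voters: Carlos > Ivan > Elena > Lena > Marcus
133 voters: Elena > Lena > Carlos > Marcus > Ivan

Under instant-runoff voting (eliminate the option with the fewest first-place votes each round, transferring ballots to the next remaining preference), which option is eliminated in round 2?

Round 1: Marcus 185, Ivan 209, Lena 337, Elena 260, Carlos 15. Eliminate Carlos.
Round 2: Marcus 185, Ivan 224, Lena 337, Elena 260. Eliminate Marcus.

Marcus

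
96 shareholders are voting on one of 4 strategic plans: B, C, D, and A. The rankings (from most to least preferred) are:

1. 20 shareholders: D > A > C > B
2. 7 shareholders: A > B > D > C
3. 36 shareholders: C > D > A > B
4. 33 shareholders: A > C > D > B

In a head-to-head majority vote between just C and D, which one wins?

Voters preferring C to D: 69; preferring D to C: 27.
C wins the head-to-head.

C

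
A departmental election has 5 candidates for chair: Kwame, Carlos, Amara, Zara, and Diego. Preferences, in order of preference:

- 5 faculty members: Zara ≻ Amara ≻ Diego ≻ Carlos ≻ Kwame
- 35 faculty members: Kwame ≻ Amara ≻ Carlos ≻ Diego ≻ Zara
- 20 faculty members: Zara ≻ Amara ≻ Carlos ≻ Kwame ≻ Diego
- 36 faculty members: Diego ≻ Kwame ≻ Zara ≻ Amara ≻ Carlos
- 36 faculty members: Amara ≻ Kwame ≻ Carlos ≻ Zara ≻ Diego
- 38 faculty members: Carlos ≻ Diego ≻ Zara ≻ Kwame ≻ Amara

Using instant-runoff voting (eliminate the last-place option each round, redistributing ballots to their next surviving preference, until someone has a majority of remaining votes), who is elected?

Round 1: Kwame 35, Carlos 38, Amara 36, Zara 25, Diego 36. Eliminate Zara.
Round 2: Kwame 35, Carlos 38, Amara 61, Diego 36. Eliminate Kwame.
Round 3: Carlos 38, Amara 96, Diego 36. Amara has a majority.

Amara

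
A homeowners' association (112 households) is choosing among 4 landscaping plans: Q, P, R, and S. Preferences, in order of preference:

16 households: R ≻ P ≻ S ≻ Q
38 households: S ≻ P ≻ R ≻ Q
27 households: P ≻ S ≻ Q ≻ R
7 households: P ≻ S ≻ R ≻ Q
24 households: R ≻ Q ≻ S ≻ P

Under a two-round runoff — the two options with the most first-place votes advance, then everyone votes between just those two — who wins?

Round 1 first-place votes: Q 0, P 34, R 40, S 38.
R and S advance.
Runoff: R is preferred to S by 40 voters; S by 72.
S wins the runoff.

S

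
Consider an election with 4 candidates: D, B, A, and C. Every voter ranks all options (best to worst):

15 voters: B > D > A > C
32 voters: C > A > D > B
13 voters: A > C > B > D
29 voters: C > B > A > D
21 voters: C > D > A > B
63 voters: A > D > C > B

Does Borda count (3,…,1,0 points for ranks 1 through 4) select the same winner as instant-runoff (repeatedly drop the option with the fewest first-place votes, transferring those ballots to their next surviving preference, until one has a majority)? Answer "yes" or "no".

Borda — scores: D 230, B 116, A 357, C 335. Winner: A.
Instant-runoff — R1 D 0, B 15, A 76, C 82 (D out); R2 B 15, A 76, C 82 (B out); R3 A 91, C 82 (A winner). Winner: A.
The two methods agree.

yes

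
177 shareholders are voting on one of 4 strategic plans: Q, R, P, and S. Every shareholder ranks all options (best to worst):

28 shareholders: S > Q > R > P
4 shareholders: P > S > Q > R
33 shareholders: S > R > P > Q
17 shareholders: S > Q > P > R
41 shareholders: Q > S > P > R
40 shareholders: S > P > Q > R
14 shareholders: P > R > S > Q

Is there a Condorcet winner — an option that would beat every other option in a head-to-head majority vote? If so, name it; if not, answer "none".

S vs Q: 136–41 for S.
S vs R: 163–14 for S.
S vs P: 159–18 for S.
S beats every other option head-to-head.

S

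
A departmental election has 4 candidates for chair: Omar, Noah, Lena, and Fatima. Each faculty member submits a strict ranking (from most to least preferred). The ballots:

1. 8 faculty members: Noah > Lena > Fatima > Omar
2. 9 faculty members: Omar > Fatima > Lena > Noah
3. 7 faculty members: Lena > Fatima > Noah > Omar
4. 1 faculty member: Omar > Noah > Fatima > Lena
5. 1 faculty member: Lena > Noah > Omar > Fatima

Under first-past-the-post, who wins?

Omar

First-place votes: Omar 10, Noah 8, Lena 8, Fatima 0.
Omar has the most first-place votes.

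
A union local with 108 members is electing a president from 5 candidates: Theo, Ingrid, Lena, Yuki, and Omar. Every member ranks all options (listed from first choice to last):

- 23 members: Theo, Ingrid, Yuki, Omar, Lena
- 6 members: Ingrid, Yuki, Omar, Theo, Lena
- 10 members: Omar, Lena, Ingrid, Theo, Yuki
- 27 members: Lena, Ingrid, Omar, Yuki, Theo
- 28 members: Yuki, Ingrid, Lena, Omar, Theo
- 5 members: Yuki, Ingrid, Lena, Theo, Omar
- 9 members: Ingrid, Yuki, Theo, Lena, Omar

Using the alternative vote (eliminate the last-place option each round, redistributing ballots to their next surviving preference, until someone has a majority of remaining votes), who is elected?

Round 1: Theo 23, Ingrid 15, Lena 27, Yuki 33, Omar 10. Eliminate Omar.
Round 2: Theo 23, Ingrid 15, Lena 37, Yuki 33. Eliminate Ingrid.
Round 3: Theo 23, Lena 37, Yuki 48. Eliminate Theo.
Round 4: Lena 37, Yuki 71. Yuki has a majority.

Yuki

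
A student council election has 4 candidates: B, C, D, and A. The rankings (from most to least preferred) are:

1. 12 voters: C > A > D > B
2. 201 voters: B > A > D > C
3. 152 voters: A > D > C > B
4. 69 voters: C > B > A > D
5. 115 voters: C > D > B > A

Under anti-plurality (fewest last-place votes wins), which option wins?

Last-place votes: B 164, C 201, D 69, A 115.
D is ranked last by the fewest voters, so D wins.

D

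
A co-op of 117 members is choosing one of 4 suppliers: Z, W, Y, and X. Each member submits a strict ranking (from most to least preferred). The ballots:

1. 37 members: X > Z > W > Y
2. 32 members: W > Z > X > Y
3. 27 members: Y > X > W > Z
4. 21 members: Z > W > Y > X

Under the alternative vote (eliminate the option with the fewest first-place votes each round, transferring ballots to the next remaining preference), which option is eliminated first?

Z

Round 1: Z 21, W 32, Y 27, X 37. Eliminate Z.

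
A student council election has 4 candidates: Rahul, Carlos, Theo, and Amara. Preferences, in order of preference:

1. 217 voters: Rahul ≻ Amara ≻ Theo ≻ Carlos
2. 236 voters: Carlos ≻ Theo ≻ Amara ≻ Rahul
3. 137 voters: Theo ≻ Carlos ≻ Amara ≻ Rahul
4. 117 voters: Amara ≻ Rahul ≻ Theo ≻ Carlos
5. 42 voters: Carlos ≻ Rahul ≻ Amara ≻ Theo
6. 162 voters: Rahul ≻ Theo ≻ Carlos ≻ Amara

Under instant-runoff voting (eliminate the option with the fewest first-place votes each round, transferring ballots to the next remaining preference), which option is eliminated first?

Round 1: Rahul 379, Carlos 278, Theo 137, Amara 117. Eliminate Amara.

Amara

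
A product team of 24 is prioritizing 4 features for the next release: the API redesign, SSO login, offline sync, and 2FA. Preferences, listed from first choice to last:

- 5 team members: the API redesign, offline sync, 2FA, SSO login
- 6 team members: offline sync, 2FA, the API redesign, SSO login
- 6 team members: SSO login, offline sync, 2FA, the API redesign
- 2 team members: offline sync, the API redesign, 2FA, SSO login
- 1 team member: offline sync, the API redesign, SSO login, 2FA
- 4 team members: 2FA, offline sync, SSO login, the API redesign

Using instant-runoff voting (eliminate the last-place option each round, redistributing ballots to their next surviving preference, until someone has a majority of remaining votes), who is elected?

Round 1: the API redesign 5, SSO login 6, offline sync 9, 2FA 4. Eliminate 2FA.
Round 2: the API redesign 5, SSO login 6, offline sync 13. Offline sync has a majority.

offline sync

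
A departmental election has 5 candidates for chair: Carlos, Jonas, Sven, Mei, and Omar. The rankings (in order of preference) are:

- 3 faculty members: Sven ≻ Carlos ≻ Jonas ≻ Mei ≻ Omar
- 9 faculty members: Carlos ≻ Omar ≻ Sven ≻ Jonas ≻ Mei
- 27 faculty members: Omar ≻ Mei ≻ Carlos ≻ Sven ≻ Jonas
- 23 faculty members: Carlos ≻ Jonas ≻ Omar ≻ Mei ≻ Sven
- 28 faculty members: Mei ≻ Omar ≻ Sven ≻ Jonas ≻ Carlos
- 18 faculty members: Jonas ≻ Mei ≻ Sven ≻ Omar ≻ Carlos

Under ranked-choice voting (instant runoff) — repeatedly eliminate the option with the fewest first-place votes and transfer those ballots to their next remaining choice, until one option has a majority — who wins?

Round 1: Carlos 32, Jonas 18, Sven 3, Mei 28, Omar 27. Eliminate Sven.
Round 2: Carlos 35, Jonas 18, Mei 28, Omar 27. Eliminate Jonas.
Round 3: Carlos 35, Mei 46, Omar 27. Eliminate Omar.
Round 4: Carlos 35, Mei 73. Mei has a majority.

Mei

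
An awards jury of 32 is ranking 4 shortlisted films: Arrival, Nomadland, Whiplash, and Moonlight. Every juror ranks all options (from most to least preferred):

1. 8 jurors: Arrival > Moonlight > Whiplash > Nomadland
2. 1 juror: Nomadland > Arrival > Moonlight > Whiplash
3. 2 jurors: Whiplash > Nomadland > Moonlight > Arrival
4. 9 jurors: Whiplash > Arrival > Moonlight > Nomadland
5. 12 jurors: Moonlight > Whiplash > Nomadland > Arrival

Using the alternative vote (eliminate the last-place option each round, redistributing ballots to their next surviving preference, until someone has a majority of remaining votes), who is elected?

Moonlight

Round 1: Arrival 8, Nomadland 1, Whiplash 11, Moonlight 12. Eliminate Nomadland.
Round 2: Arrival 9, Whiplash 11, Moonlight 12. Eliminate Arrival.
Round 3: Whiplash 11, Moonlight 21. Moonlight has a majority.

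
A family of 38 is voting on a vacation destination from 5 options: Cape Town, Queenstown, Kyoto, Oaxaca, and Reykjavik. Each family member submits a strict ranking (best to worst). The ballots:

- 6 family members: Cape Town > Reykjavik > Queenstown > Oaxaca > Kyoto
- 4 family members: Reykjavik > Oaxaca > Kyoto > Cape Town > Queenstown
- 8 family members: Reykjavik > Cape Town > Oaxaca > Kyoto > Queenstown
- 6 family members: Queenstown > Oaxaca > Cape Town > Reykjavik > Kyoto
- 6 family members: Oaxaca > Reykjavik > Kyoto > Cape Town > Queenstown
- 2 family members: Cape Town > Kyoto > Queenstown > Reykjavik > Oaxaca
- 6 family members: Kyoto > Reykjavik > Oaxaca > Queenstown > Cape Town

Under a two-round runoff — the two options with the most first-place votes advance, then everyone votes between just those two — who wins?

Round 1 first-place votes: Cape Town 8, Queenstown 6, Kyoto 6, Oaxaca 6, Reykjavik 12.
Reykjavik and Cape Town advance.
Runoff: Reykjavik is preferred to Cape Town by 24 voters; Cape Town by 14.
Reykjavik wins the runoff.

Reykjavik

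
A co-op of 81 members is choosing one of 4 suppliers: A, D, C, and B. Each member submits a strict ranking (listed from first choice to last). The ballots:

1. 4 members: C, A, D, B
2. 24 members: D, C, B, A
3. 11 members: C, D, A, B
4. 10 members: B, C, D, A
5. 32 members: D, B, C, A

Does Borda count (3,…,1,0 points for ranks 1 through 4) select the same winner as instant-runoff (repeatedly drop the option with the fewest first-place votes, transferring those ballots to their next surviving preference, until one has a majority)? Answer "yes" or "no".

Borda — scores: A 19, D 204, C 145, B 118. Winner: D.
Instant-runoff — R1 A 0, D 56, C 15, B 10 (D winner). Winner: D.
The two methods agree.

yes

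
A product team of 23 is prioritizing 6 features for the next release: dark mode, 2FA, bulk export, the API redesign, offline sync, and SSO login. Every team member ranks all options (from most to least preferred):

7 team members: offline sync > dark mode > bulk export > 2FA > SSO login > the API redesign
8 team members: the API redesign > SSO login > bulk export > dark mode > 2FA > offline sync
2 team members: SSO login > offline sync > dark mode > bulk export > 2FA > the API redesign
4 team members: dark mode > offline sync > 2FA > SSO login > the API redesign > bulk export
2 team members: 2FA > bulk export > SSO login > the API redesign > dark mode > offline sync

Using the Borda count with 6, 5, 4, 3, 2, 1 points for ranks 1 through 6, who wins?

dark mode: 7·5 + 8·3 + 2·4 + 4·6 + 2·2 = 95
2FA: 7·3 + 8·2 + 2·2 + 4·4 + 2·6 = 69
bulk export: 7·4 + 8·4 + 2·3 + 4·1 + 2·5 = 80
the API redesign: 7·1 + 8·6 + 2·1 + 4·2 + 2·3 = 71
offline sync: 7·6 + 8·1 + 2·5 + 4·5 + 2·1 = 82
SSO login: 7·2 + 8·5 + 2·6 + 4·3 + 2·4 = 86
dark mode has the highest Borda score (95).

dark mode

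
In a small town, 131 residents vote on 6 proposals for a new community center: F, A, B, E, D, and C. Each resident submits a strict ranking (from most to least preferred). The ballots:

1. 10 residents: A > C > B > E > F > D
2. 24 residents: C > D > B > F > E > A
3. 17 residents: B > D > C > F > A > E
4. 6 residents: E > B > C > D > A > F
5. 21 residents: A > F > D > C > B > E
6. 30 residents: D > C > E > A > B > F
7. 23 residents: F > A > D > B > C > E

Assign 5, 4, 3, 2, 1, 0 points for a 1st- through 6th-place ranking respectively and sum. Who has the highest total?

F: 10·1 + 24·2 + 17·2 + 6·0 + 21·4 + 30·0 + 23·5 = 291
A: 10·5 + 24·0 + 17·1 + 6·1 + 21·5 + 30·2 + 23·4 = 330
B: 10·3 + 24·3 + 17·5 + 6·4 + 21·1 + 30·1 + 23·2 = 308
E: 10·2 + 24·1 + 17·0 + 6·5 + 21·0 + 30·3 + 23·0 = 164
D: 10·0 + 24·4 + 17·4 + 6·2 + 21·3 + 30·5 + 23·3 = 458
C: 10·4 + 24·5 + 17·3 + 6·3 + 21·2 + 30·4 + 23·1 = 414
D has the highest Borda score (458).

D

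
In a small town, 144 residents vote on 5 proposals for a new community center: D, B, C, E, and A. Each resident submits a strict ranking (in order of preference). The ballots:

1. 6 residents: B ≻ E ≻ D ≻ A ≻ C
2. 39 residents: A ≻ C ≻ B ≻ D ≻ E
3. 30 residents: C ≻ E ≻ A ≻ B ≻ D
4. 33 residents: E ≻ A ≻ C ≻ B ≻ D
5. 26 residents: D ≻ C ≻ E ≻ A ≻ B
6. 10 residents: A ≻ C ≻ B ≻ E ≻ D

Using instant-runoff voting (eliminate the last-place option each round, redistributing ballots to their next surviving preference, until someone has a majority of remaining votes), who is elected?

Round 1: D 26, B 6, C 30, E 33, A 49. Eliminate B.
Round 2: D 26, C 30, E 39, A 49. Eliminate D.
Round 3: C 56, E 39, A 49. Eliminate E.
Round 4: C 56, A 88. A has a majority.

A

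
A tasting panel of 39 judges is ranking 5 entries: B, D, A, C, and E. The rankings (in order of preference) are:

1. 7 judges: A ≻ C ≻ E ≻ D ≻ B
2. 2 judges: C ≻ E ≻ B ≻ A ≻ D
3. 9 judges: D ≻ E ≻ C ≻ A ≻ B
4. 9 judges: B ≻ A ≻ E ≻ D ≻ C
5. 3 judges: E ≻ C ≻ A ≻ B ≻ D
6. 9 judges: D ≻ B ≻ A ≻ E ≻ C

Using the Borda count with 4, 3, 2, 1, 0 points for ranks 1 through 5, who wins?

A

B: 7·0 + 2·2 + 9·0 + 9·4 + 3·1 + 9·3 = 70
D: 7·1 + 2·0 + 9·4 + 9·1 + 3·0 + 9·4 = 88
A: 7·4 + 2·1 + 9·1 + 9·3 + 3·2 + 9·2 = 90
C: 7·3 + 2·4 + 9·2 + 9·0 + 3·3 + 9·0 = 56
E: 7·2 + 2·3 + 9·3 + 9·2 + 3·4 + 9·1 = 86
A has the highest Borda score (90).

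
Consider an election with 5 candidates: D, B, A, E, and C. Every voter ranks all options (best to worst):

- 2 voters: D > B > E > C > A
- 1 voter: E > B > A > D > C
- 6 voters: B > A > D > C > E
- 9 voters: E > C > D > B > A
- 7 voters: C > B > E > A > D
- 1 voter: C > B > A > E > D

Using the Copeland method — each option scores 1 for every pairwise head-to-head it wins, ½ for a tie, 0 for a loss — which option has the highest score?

D: loses to B, A, E, and C → score 0.
B: beats D, A, and E; loses to C → score 3.
A: beats D; loses to B, E, and C → score 1.
E: beats D and A; loses to B and C → score 2.
C: beats D, B, A, and E → score 4.
C has the best pairwise record.

C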